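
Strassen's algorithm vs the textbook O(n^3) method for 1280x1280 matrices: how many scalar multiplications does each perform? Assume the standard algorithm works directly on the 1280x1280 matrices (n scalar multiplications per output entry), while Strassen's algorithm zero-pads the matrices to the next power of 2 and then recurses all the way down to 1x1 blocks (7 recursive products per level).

Matrix multiplication for 1280x1280 matrices:

Strassen's algorithm requires power-of-2 dimensions. Pad 1280x1280 to 2048x2048 (next power of 2).

Standard algorithm: 1280^3 = 2097152000 multiplications
Strassen's algorithm: 7^(log2(2048)) = 7^11 = 1977326743 multiplications
Savings: 2097152000 - 1977326743 = 119825257 multiplications

Standard: 2097152000 multiplications (1280^3). Strassen: 1977326743 multiplications (7^11, after padding to 2048x2048). Strassen reduces 8 recursive multiplications to 7 at each level.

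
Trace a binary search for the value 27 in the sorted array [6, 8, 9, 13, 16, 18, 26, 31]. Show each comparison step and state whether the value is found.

Binary search for 27 in [6, 8, 9, 13, 16, 18, 26, 31]:

lo=0, hi=7, mid=3, arr[mid]=13 -> 13 < 27, search right half
lo=4, hi=7, mid=5, arr[mid]=18 -> 18 < 27, search right half
lo=6, hi=7, mid=6, arr[mid]=26 -> 26 < 27, search right half
lo=7, hi=7, mid=7, arr[mid]=31 -> 31 > 27, search left half
lo=7 > hi=6, target 27 not found

Binary search determines that 27 is not in the array after 4 comparisons. The search space was exhausted without finding the target.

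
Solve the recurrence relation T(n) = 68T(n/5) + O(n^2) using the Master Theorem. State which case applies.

Master Theorem for T(n) = 68T(n/5) + O(n^2):

a = 68, b = 5, c = 2
log_b(a) = log_5(68) = 2.6217

Case 1: c = 2 < log_5(68) = 2.6217
T(n) = O(n^(log_5 68))

For T(n) = 68T(n/5) + O(n^2): log_5(68) = 2.6217. This is Case 1 of the Master Theorem (c < log_b(a), work dominated by leaves), giving O(n^(log_5 68)).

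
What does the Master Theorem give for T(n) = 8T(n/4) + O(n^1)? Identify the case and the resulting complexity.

Master Theorem for T(n) = 8T(n/4) + O(n^1):

a = 8, b = 4, c = 1
log_b(a) = log_4(8) = 1.5000

Case 1: c = 1 < log_4(8) = 1.5000
T(n) = O(n^(log_4 8))

For T(n) = 8T(n/4) + O(n^1): log_4(8) = 1.5000. This is Case 1 of the Master Theorem (c < log_b(a), work dominated by leaves), giving O(n^(log_4 8)).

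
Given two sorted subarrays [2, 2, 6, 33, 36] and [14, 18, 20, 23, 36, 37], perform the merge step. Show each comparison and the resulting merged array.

Merging process:

Compare 2 vs 14: take 2 from left. Merged: [2]
Compare 2 vs 14: take 2 from left. Merged: [2, 2]
Compare 6 vs 14: take 6 from left. Merged: [2, 2, 6]
Compare 33 vs 14: take 14 from right. Merged: [2, 2, 6, 14]
Compare 33 vs 18: take 18 from right. Merged: [2, 2, 6, 14, 18]
Compare 33 vs 20: take 20 from right. Merged: [2, 2, 6, 14, 18, 20]
Compare 33 vs 23: take 23 from right. Merged: [2, 2, 6, 14, 18, 20, 23]
Compare 33 vs 36: take 33 from left. Merged: [2, 2, 6, 14, 18, 20, 23, 33]
Compare 36 vs 36: take 36 from left. Merged: [2, 2, 6, 14, 18, 20, 23, 33, 36]
Append remaining from right: [36, 37]. Merged: [2, 2, 6, 14, 18, 20, 23, 33, 36, 36, 37]

Final merged array: [2, 2, 6, 14, 18, 20, 23, 33, 36, 36, 37]
Total comparisons: 9

The merged array is [2, 2, 6, 14, 18, 20, 23, 33, 36, 36, 37], requiring 9 comparisons. The merge step runs in O(n) time where n is the total number of elements.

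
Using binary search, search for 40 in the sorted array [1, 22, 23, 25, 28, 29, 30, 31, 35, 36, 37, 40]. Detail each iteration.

Binary search for 40 in [1, 22, 23, 25, 28, 29, 30, 31, 35, 36, 37, 40]:

lo=0, hi=11, mid=5, arr[mid]=29 -> 29 < 40, search right half
lo=6, hi=11, mid=8, arr[mid]=35 -> 35 < 40, search right half
lo=9, hi=11, mid=10, arr[mid]=37 -> 37 < 40, search right half
lo=11, hi=11, mid=11, arr[mid]=40 -> Found target at index 11!

Binary search finds 40 at index 11 after 4 comparisons. The search repeatedly halves the search space by comparing with the middle element.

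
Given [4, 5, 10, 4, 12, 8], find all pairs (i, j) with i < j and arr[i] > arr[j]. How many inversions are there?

Finding inversions in [4, 5, 10, 4, 12, 8]:

(1, 3): arr[1]=5 > arr[3]=4
(2, 3): arr[2]=10 > arr[3]=4
(2, 5): arr[2]=10 > arr[5]=8
(4, 5): arr[4]=12 > arr[5]=8

Total inversions: 4

The array has 4 inversion(s): (1,3), (2,3), (2,5), (4,5). Each pair (i,j) satisfies i < j and arr[i] > arr[j].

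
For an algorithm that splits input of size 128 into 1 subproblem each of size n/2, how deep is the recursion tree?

For divide and conquer with division factor 2:

Problem sizes at each level:
Level 0: 128
Level 1: 64
Level 2: 32
Level 3: 16
Level 4: 8
Level 5: 4
Level 6: 2
Level 7: 1

The root is level 0 and the size-1 base case is level 7 (the tree spans levels 0 through 7, i.e. 8 levels counting the root), so the depth is the number of divisions: log_2(128) = 7

The recursion tree depth is log_2(128) = 7. At each level, the problem size is divided by 2, so it takes 7 divisions to reduce to a base case of size 1. The algorithm makes 1 recursive call at each level.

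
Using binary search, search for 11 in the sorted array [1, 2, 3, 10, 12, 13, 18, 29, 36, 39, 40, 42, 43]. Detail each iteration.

Binary search for 11 in [1, 2, 3, 10, 12, 13, 18, 29, 36, 39, 40, 42, 43]:

lo=0, hi=12, mid=6, arr[mid]=18 -> 18 > 11, search left half
lo=0, hi=5, mid=2, arr[mid]=3 -> 3 < 11, search right half
lo=3, hi=5, mid=4, arr[mid]=12 -> 12 > 11, search left half
lo=3, hi=3, mid=3, arr[mid]=10 -> 10 < 11, search right half
lo=4 > hi=3, target 11 not found

Binary search determines that 11 is not in the array after 4 comparisons. The search space was exhausted without finding the target.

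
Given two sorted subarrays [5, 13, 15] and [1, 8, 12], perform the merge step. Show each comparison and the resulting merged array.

Merging process:

Compare 5 vs 1: take 1 from right. Merged: [1]
Compare 5 vs 8: take 5 from left. Merged: [1, 5]
Compare 13 vs 8: take 8 from right. Merged: [1, 5, 8]
Compare 13 vs 12: take 12 from right. Merged: [1, 5, 8, 12]
Append remaining from left: [13, 15]. Merged: [1, 5, 8, 12, 13, 15]

Final merged array: [1, 5, 8, 12, 13, 15]
Total comparisons: 4

The merged array is [1, 5, 8, 12, 13, 15], requiring 4 comparisons. The merge step runs in O(n) time where n is the total number of elements.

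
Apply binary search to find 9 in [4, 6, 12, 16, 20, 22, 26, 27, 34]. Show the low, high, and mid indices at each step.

Binary search for 9 in [4, 6, 12, 16, 20, 22, 26, 27, 34]:

lo=0, hi=8, mid=4, arr[mid]=20 -> 20 > 9, search left half
lo=0, hi=3, mid=1, arr[mid]=6 -> 6 < 9, search right half
lo=2, hi=3, mid=2, arr[mid]=12 -> 12 > 9, search left half
lo=2 > hi=1, target 9 not found

Binary search determines that 9 is not in the array after 3 comparisons. The search space was exhausted without finding the target.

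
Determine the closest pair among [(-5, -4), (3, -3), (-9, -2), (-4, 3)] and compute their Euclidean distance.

Computing all pairwise distances among 4 points:

d((-5, -4), (3, -3)) = 8.0623
d((-5, -4), (-9, -2)) = 4.4721 <-- minimum
d((-5, -4), (-4, 3)) = 7.0711
d((3, -3), (-9, -2)) = 12.0416
d((3, -3), (-4, 3)) = 9.2195
d((-9, -2), (-4, 3)) = 7.0711

Closest pair: (-5, -4) and (-9, -2) with distance 4.4721

The closest pair is (-5, -4) and (-9, -2) with Euclidean distance 4.4721. For 4 points, brute-force pairwise comparison is shown above. For large n, the divide-and-conquer algorithm (sort by x, recurse on halves, check the dividing strip) achieves O(n log n).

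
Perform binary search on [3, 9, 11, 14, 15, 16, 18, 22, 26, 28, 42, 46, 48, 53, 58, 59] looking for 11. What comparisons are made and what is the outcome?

Binary search for 11 in [3, 9, 11, 14, 15, 16, 18, 22, 26, 28, 42, 46, 48, 53, 58, 59]:

lo=0, hi=15, mid=7, arr[mid]=22 -> 22 > 11, search left half
lo=0, hi=6, mid=3, arr[mid]=14 -> 14 > 11, search left half
lo=0, hi=2, mid=1, arr[mid]=9 -> 9 < 11, search right half
lo=2, hi=2, mid=2, arr[mid]=11 -> Found target at index 2!

Binary search finds 11 at index 2 after 4 comparisons. The search repeatedly halves the search space by comparing with the middle element.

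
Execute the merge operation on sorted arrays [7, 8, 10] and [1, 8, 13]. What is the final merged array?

Merging process:

Compare 7 vs 1: take 1 from right. Merged: [1]
Compare 7 vs 8: take 7 from left. Merged: [1, 7]
Compare 8 vs 8: take 8 from left. Merged: [1, 7, 8]
Compare 10 vs 8: take 8 from right. Merged: [1, 7, 8, 8]
Compare 10 vs 13: take 10 from left. Merged: [1, 7, 8, 8, 10]
Append remaining from right: [13]. Merged: [1, 7, 8, 8, 10, 13]

Final merged array: [1, 7, 8, 8, 10, 13]
Total comparisons: 5

The merged array is [1, 7, 8, 8, 10, 13], requiring 5 comparisons. The merge step runs in O(n) time where n is the total number of elements.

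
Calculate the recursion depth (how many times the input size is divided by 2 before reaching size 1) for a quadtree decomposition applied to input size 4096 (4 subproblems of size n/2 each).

For divide and conquer with division factor 2:

Problem sizes at each level:
Level 0: 4096
Level 1: 2048
Level 2: 1024
Level 3: 512
Level 4: 256
Level 5: 128
Level 6: 64
Level 7: 32
Level 8: 16
Level 9: 8
Level 10: 4
Level 11: 2
Level 12: 1

The root is level 0 and the size-1 base case is level 12 (the tree spans levels 0 through 12, i.e. 13 levels counting the root), so the depth is the number of divisions: log_2(4096) = 12

The recursion tree depth is log_2(4096) = 12. At each level, the problem size is divided by 2, so it takes 12 divisions to reduce to a base case of size 1. The algorithm makes 4 recursive calls at each level.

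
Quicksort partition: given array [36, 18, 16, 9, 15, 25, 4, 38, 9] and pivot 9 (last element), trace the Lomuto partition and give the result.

Lomuto partition with pivot = 9:

Initial array: [36, 18, 16, 9, 15, 25, 4, 38, 9]

arr[0]=36 > 9: no swap
arr[1]=18 > 9: no swap
arr[2]=16 > 9: no swap
arr[3]=9 <= 9: swap with position 0, array becomes [9, 18, 16, 36, 15, 25, 4, 38, 9]
arr[4]=15 > 9: no swap
arr[5]=25 > 9: no swap
arr[6]=4 <= 9: swap with position 1, array becomes [9, 4, 16, 36, 15, 25, 18, 38, 9]
arr[7]=38 > 9: no swap

Place pivot at position 2: [9, 4, 9, 36, 15, 25, 18, 38, 16]
Pivot position: 2

After partitioning with pivot 9, the array becomes [9, 4, 9, 36, 15, 25, 18, 38, 16]. The pivot is placed at index 2. All elements to the left of the pivot are <= 9, and all elements to the right are > 9.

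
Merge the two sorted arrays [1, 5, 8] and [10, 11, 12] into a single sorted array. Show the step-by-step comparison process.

Merging process:

Compare 1 vs 10: take 1 from left. Merged: [1]
Compare 5 vs 10: take 5 from left. Merged: [1, 5]
Compare 8 vs 10: take 8 from left. Merged: [1, 5, 8]
Append remaining from right: [10, 11, 12]. Merged: [1, 5, 8, 10, 11, 12]

Final merged array: [1, 5, 8, 10, 11, 12]
Total comparisons: 3

The merged array is [1, 5, 8, 10, 11, 12], requiring 3 comparisons. The merge step runs in O(n) time where n is the total number of elements.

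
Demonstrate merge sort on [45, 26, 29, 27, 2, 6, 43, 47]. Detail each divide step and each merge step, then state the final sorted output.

Merge sort trace:

Split: [45, 26, 29, 27, 2, 6, 43, 47] -> [45, 26, 29, 27] and [2, 6, 43, 47]
  Split: [45, 26, 29, 27] -> [45, 26] and [29, 27]
    Split: [45, 26] -> [45] and [26]
    Merge: [45] + [26] -> [26, 45]
    Split: [29, 27] -> [29] and [27]
    Merge: [29] + [27] -> [27, 29]
  Merge: [26, 45] + [27, 29] -> [26, 27, 29, 45]
  Split: [2, 6, 43, 47] -> [2, 6] and [43, 47]
    Split: [2, 6] -> [2] and [6]
    Merge: [2] + [6] -> [2, 6]
    Split: [43, 47] -> [43] and [47]
    Merge: [43] + [47] -> [43, 47]
  Merge: [2, 6] + [43, 47] -> [2, 6, 43, 47]
Merge: [26, 27, 29, 45] + [2, 6, 43, 47] -> [2, 6, 26, 27, 29, 43, 45, 47]

Final sorted array: [2, 6, 26, 27, 29, 43, 45, 47]

The merge sort proceeds by recursively splitting the array and merging sorted halves.
After all merges, the sorted array is [2, 6, 26, 27, 29, 43, 45, 47].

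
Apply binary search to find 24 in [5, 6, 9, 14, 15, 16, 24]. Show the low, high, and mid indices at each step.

Binary search for 24 in [5, 6, 9, 14, 15, 16, 24]:

lo=0, hi=6, mid=3, arr[mid]=14 -> 14 < 24, search right half
lo=4, hi=6, mid=5, arr[mid]=16 -> 16 < 24, search right half
lo=6, hi=6, mid=6, arr[mid]=24 -> Found target at index 6!

Binary search finds 24 at index 6 after 3 comparisons. The search repeatedly halves the search space by comparing with the middle element.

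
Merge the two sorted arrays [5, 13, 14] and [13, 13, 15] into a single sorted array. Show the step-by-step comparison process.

Merging process:

Compare 5 vs 13: take 5 from left. Merged: [5]
Compare 13 vs 13: take 13 from left. Merged: [5, 13]
Compare 14 vs 13: take 13 from right. Merged: [5, 13, 13]
Compare 14 vs 13: take 13 from right. Merged: [5, 13, 13, 13]
Compare 14 vs 15: take 14 from left. Merged: [5, 13, 13, 13, 14]
Append remaining from right: [15]. Merged: [5, 13, 13, 13, 14, 15]

Final merged array: [5, 13, 13, 13, 14, 15]
Total comparisons: 5

The merged array is [5, 13, 13, 13, 14, 15], requiring 5 comparisons. The merge step runs in O(n) time where n is the total number of elements.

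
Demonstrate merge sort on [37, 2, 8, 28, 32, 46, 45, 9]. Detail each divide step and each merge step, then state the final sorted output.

Merge sort trace:

Split: [37, 2, 8, 28, 32, 46, 45, 9] -> [37, 2, 8, 28] and [32, 46, 45, 9]
  Split: [37, 2, 8, 28] -> [37, 2] and [8, 28]
    Split: [37, 2] -> [37] and [2]
    Merge: [37] + [2] -> [2, 37]
    Split: [8, 28] -> [8] and [28]
    Merge: [8] + [28] -> [8, 28]
  Merge: [2, 37] + [8, 28] -> [2, 8, 28, 37]
  Split: [32, 46, 45, 9] -> [32, 46] and [45, 9]
    Split: [32, 46] -> [32] and [46]
    Merge: [32] + [46] -> [32, 46]
    Split: [45, 9] -> [45] and [9]
    Merge: [45] + [9] -> [9, 45]
  Merge: [32, 46] + [9, 45] -> [9, 32, 45, 46]
Merge: [2, 8, 28, 37] + [9, 32, 45, 46] -> [2, 8, 9, 28, 32, 37, 45, 46]

Final sorted array: [2, 8, 9, 28, 32, 37, 45, 46]

The merge sort proceeds by recursively splitting the array and merging sorted halves.
After all merges, the sorted array is [2, 8, 9, 28, 32, 37, 45, 46].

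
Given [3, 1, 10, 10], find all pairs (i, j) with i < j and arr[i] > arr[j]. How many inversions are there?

Finding inversions in [3, 1, 10, 10]:

(0, 1): arr[0]=3 > arr[1]=1

Total inversions: 1

The array has 1 inversion(s): (0,1). Each pair (i,j) satisfies i < j and arr[i] > arr[j].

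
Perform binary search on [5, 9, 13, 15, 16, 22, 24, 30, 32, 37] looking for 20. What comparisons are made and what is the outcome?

Binary search for 20 in [5, 9, 13, 15, 16, 22, 24, 30, 32, 37]:

lo=0, hi=9, mid=4, arr[mid]=16 -> 16 < 20, search right half
lo=5, hi=9, mid=7, arr[mid]=30 -> 30 > 20, search left half
lo=5, hi=6, mid=5, arr[mid]=22 -> 22 > 20, search left half
lo=5 > hi=4, target 20 not found

Binary search determines that 20 is not in the array after 3 comparisons. The search space was exhausted without finding the target.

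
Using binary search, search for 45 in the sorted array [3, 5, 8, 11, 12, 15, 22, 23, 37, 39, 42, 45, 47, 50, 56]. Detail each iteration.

Binary search for 45 in [3, 5, 8, 11, 12, 15, 22, 23, 37, 39, 42, 45, 47, 50, 56]:

lo=0, hi=14, mid=7, arr[mid]=23 -> 23 < 45, search right half
lo=8, hi=14, mid=11, arr[mid]=45 -> Found target at index 11!

Binary search finds 45 at index 11 after 2 comparisons. The search repeatedly halves the search space by comparing with the middle element.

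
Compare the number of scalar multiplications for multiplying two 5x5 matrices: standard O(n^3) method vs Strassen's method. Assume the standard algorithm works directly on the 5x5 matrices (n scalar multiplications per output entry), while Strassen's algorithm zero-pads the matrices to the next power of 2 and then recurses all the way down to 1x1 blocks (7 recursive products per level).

Matrix multiplication for 5x5 matrices:

Strassen's algorithm requires power-of-2 dimensions. Pad 5x5 to 8x8 (next power of 2).

Standard algorithm: 5^3 = 125 multiplications
Strassen's algorithm: 7^(log2(8)) = 7^3 = 343 multiplications
Difference: 125 - 343 = -218 (Strassen uses MORE here due to padding overhead — for small or just-over-power-of-2 n, padding can outweigh the per-level savings)

Standard: 125 multiplications (5^3). Strassen: 343 multiplications (7^3, after padding to 8x8). Strassen reduces 8 recursive multiplications to 7 at each level.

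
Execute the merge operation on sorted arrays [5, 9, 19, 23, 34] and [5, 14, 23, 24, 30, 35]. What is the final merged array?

Merging process:

Compare 5 vs 5: take 5 from left. Merged: [5]
Compare 9 vs 5: take 5 from right. Merged: [5, 5]
Compare 9 vs 14: take 9 from left. Merged: [5, 5, 9]
Compare 19 vs 14: take 14 from right. Merged: [5, 5, 9, 14]
Compare 19 vs 23: take 19 from left. Merged: [5, 5, 9, 14, 19]
Compare 23 vs 23: take 23 from left. Merged: [5, 5, 9, 14, 19, 23]
Compare 34 vs 23: take 23 from right. Merged: [5, 5, 9, 14, 19, 23, 23]
Compare 34 vs 24: take 24 from right. Merged: [5, 5, 9, 14, 19, 23, 23, 24]
Compare 34 vs 30: take 30 from right. Merged: [5, 5, 9, 14, 19, 23, 23, 24, 30]
Compare 34 vs 35: take 34 from left. Merged: [5, 5, 9, 14, 19, 23, 23, 24, 30, 34]
Append remaining from right: [35]. Merged: [5, 5, 9, 14, 19, 23, 23, 24, 30, 34, 35]

Final merged array: [5, 5, 9, 14, 19, 23, 23, 24, 30, 34, 35]
Total comparisons: 10

The merged array is [5, 5, 9, 14, 19, 23, 23, 24, 30, 34, 35], requiring 10 comparisons. The merge step runs in O(n) time where n is the total number of elements.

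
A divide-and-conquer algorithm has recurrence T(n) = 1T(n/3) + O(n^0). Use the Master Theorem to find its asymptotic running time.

Master Theorem for T(n) = 1T(n/3) + O(n^0):

a = 1, b = 3, c = 0
log_b(a) = log_3(1) = 0.0000

Case 2: c = 0 = log_3(1) = 0.0000
T(n) = O(n^0 log n) = O(log n)

For T(n) = 1T(n/3) + O(n^0): log_3(1) = 0.0000. This is Case 2 of the Master Theorem (c = log_b(a), equal work at all levels), giving O(log n).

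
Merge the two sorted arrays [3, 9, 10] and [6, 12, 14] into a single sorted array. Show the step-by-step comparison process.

Merging process:

Compare 3 vs 6: take 3 from left. Merged: [3]
Compare 9 vs 6: take 6 from right. Merged: [3, 6]
Compare 9 vs 12: take 9 from left. Merged: [3, 6, 9]
Compare 10 vs 12: take 10 from left. Merged: [3, 6, 9, 10]
Append remaining from right: [12, 14]. Merged: [3, 6, 9, 10, 12, 14]

Final merged array: [3, 6, 9, 10, 12, 14]
Total comparisons: 4

The merged array is [3, 6, 9, 10, 12, 14], requiring 4 comparisons. The merge step runs in O(n) time where n is the total number of elements.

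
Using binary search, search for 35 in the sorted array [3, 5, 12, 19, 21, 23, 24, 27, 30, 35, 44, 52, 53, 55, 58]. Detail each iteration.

Binary search for 35 in [3, 5, 12, 19, 21, 23, 24, 27, 30, 35, 44, 52, 53, 55, 58]:

lo=0, hi=14, mid=7, arr[mid]=27 -> 27 < 35, search right half
lo=8, hi=14, mid=11, arr[mid]=52 -> 52 > 35, search left half
lo=8, hi=10, mid=9, arr[mid]=35 -> Found target at index 9!

Binary search finds 35 at index 9 after 3 comparisons. The search repeatedly halves the search space by comparing with the middle element.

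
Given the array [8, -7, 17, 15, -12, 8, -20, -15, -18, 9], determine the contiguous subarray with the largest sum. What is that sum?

Using Kadane's algorithm on [8, -7, 17, 15, -12, 8, -20, -15, -18, 9]:

Scanning through the array:
Position 1 (value -7): max_ending_here = 1, max_so_far = 8
Position 2 (value 17): max_ending_here = 18, max_so_far = 18
Position 3 (value 15): max_ending_here = 33, max_so_far = 33
Position 4 (value -12): max_ending_here = 21, max_so_far = 33
Position 5 (value 8): max_ending_here = 29, max_so_far = 33
Position 6 (value -20): max_ending_here = 9, max_so_far = 33
Position 7 (value -15): max_ending_here = -6, max_so_far = 33
Position 8 (value -18): max_ending_here = -18, max_so_far = 33
Position 9 (value 9): max_ending_here = 9, max_so_far = 33

Maximum subarray: [8, -7, 17, 15]
Maximum sum: 33

The maximum subarray is [8, -7, 17, 15] with sum 33. This subarray runs from index 0 to index 3.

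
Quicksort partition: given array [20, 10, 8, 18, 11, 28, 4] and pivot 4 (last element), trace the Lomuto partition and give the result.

Lomuto partition with pivot = 4:

Initial array: [20, 10, 8, 18, 11, 28, 4]

arr[0]=20 > 4: no swap
arr[1]=10 > 4: no swap
arr[2]=8 > 4: no swap
arr[3]=18 > 4: no swap
arr[4]=11 > 4: no swap
arr[5]=28 > 4: no swap

Place pivot at position 0: [4, 10, 8, 18, 11, 28, 20]
Pivot position: 0

After partitioning with pivot 4, the array becomes [4, 10, 8, 18, 11, 28, 20]. The pivot is placed at index 0. All elements to the left of the pivot are <= 4, and all elements to the right are > 4.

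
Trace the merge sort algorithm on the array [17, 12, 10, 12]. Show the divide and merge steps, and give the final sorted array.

Merge sort trace:

Split: [17, 12, 10, 12] -> [17, 12] and [10, 12]
  Split: [17, 12] -> [17] and [12]
  Merge: [17] + [12] -> [12, 17]
  Split: [10, 12] -> [10] and [12]
  Merge: [10] + [12] -> [10, 12]
Merge: [12, 17] + [10, 12] -> [10, 12, 12, 17]

Final sorted array: [10, 12, 12, 17]

The merge sort proceeds by recursively splitting the array and merging sorted halves.
After all merges, the sorted array is [10, 12, 12, 17].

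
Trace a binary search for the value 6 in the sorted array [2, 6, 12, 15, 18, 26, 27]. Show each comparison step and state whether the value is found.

Binary search for 6 in [2, 6, 12, 15, 18, 26, 27]:

lo=0, hi=6, mid=3, arr[mid]=15 -> 15 > 6, search left half
lo=0, hi=2, mid=1, arr[mid]=6 -> Found target at index 1!

Binary search finds 6 at index 1 after 2 comparisons. The search repeatedly halves the search space by comparing with the middle element.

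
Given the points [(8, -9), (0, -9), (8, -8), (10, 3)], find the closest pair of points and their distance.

Computing all pairwise distances among 4 points:

d((8, -9), (0, -9)) = 8.0
d((8, -9), (8, -8)) = 1.0 <-- minimum
d((8, -9), (10, 3)) = 12.1655
d((0, -9), (8, -8)) = 8.0623
d((0, -9), (10, 3)) = 15.6205
d((8, -8), (10, 3)) = 11.1803

Closest pair: (8, -9) and (8, -8) with distance 1.0

The closest pair is (8, -9) and (8, -8) with Euclidean distance 1.0. For 4 points, brute-force pairwise comparison is shown above. For large n, the divide-and-conquer algorithm (sort by x, recurse on halves, check the dividing strip) achieves O(n log n).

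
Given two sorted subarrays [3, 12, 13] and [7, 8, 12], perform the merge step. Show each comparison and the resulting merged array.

Merging process:

Compare 3 vs 7: take 3 from left. Merged: [3]
Compare 12 vs 7: take 7 from right. Merged: [3, 7]
Compare 12 vs 8: take 8 from right. Merged: [3, 7, 8]
Compare 12 vs 12: take 12 from left. Merged: [3, 7, 8, 12]
Compare 13 vs 12: take 12 from right. Merged: [3, 7, 8, 12, 12]
Append remaining from left: [13]. Merged: [3, 7, 8, 12, 12, 13]

Final merged array: [3, 7, 8, 12, 12, 13]
Total comparisons: 5

The merged array is [3, 7, 8, 12, 12, 13], requiring 5 comparisons. The merge step runs in O(n) time where n is the total number of elements.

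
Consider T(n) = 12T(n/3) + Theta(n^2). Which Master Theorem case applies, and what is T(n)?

Master Theorem for T(n) = 12T(n/3) + O(n^2):

a = 12, b = 3, c = 2
log_b(a) = log_3(12) = 2.2619

Case 1: c = 2 < log_3(12) = 2.2619
T(n) = O(n^(log_3 12))

For T(n) = 12T(n/3) + O(n^2): log_3(12) = 2.2619. This is Case 1 of the Master Theorem (c < log_b(a), work dominated by leaves), giving O(n^(log_3 12)).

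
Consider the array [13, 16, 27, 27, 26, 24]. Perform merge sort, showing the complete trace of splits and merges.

Merge sort trace:

Split: [13, 16, 27, 27, 26, 24] -> [13, 16, 27] and [27, 26, 24]
  Split: [13, 16, 27] -> [13] and [16, 27]
    Split: [16, 27] -> [16] and [27]
    Merge: [16] + [27] -> [16, 27]
  Merge: [13] + [16, 27] -> [13, 16, 27]
  Split: [27, 26, 24] -> [27] and [26, 24]
    Split: [26, 24] -> [26] and [24]
    Merge: [26] + [24] -> [24, 26]
  Merge: [27] + [24, 26] -> [24, 26, 27]
Merge: [13, 16, 27] + [24, 26, 27] -> [13, 16, 24, 26, 27, 27]

Final sorted array: [13, 16, 24, 26, 27, 27]

The merge sort proceeds by recursively splitting the array and merging sorted halves.
After all merges, the sorted array is [13, 16, 24, 26, 27, 27].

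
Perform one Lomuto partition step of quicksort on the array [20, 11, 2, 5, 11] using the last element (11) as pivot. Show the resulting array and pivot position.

Lomuto partition with pivot = 11:

Initial array: [20, 11, 2, 5, 11]

arr[0]=20 > 11: no swap
arr[1]=11 <= 11: swap with position 0, array becomes [11, 20, 2, 5, 11]
arr[2]=2 <= 11: swap with position 1, array becomes [11, 2, 20, 5, 11]
arr[3]=5 <= 11: swap with position 2, array becomes [11, 2, 5, 20, 11]

Place pivot at position 3: [11, 2, 5, 11, 20]
Pivot position: 3

After partitioning with pivot 11, the array becomes [11, 2, 5, 11, 20]. The pivot is placed at index 3. All elements to the left of the pivot are <= 11, and all elements to the right are > 11.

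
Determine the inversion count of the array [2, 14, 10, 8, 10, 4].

Finding inversions in [2, 14, 10, 8, 10, 4]:

(1, 2): arr[1]=14 > arr[2]=10
(1, 3): arr[1]=14 > arr[3]=8
(1, 4): arr[1]=14 > arr[4]=10
(1, 5): arr[1]=14 > arr[5]=4
(2, 3): arr[2]=10 > arr[3]=8
(2, 5): arr[2]=10 > arr[5]=4
(3, 5): arr[3]=8 > arr[5]=4
(4, 5): arr[4]=10 > arr[5]=4

Total inversions: 8

The array has 8 inversion(s): (1,2), (1,3), (1,4), (1,5), (2,3), (2,5), (3,5), (4,5). Each pair (i,j) satisfies i < j and arr[i] > arr[j].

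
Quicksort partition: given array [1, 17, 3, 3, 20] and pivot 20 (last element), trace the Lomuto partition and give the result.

Lomuto partition with pivot = 20:

Initial array: [1, 17, 3, 3, 20]

arr[0]=1 <= 20: swap with position 0, array becomes [1, 17, 3, 3, 20]
arr[1]=17 <= 20: swap with position 1, array becomes [1, 17, 3, 3, 20]
arr[2]=3 <= 20: swap with position 2, array becomes [1, 17, 3, 3, 20]
arr[3]=3 <= 20: swap with position 3, array becomes [1, 17, 3, 3, 20]

Place pivot at position 4: [1, 17, 3, 3, 20]
Pivot position: 4

After partitioning with pivot 20, the array becomes [1, 17, 3, 3, 20]. The pivot is placed at index 4. All elements to the left of the pivot are <= 20, and all elements to the right are > 20.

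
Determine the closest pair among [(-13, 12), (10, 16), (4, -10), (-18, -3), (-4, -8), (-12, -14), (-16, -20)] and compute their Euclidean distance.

Computing all pairwise distances among 7 points:

d((-13, 12), (10, 16)) = 23.3452
d((-13, 12), (4, -10)) = 27.8029
d((-13, 12), (-18, -3)) = 15.8114
d((-13, 12), (-4, -8)) = 21.9317
d((-13, 12), (-12, -14)) = 26.0192
d((-13, 12), (-16, -20)) = 32.1403
d((10, 16), (4, -10)) = 26.6833
d((10, 16), (-18, -3)) = 33.8378
d((10, 16), (-4, -8)) = 27.7849
d((10, 16), (-12, -14)) = 37.2022
d((10, 16), (-16, -20)) = 44.4072
d((4, -10), (-18, -3)) = 23.0868
d((4, -10), (-4, -8)) = 8.2462
d((4, -10), (-12, -14)) = 16.4924
d((4, -10), (-16, -20)) = 22.3607
d((-18, -3), (-4, -8)) = 14.8661
d((-18, -3), (-12, -14)) = 12.53
d((-18, -3), (-16, -20)) = 17.1172
d((-4, -8), (-12, -14)) = 10.0
d((-4, -8), (-16, -20)) = 16.9706
d((-12, -14), (-16, -20)) = 7.2111 <-- minimum

Closest pair: (-12, -14) and (-16, -20) with distance 7.2111

The closest pair is (-12, -14) and (-16, -20) with Euclidean distance 7.2111. For 7 points, brute-force pairwise comparison is shown above. For large n, the divide-and-conquer algorithm (sort by x, recurse on halves, check the dividing strip) achieves O(n log n).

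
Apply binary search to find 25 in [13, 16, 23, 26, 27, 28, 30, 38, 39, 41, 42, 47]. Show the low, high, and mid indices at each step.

Binary search for 25 in [13, 16, 23, 26, 27, 28, 30, 38, 39, 41, 42, 47]:

lo=0, hi=11, mid=5, arr[mid]=28 -> 28 > 25, search left half
lo=0, hi=4, mid=2, arr[mid]=23 -> 23 < 25, search right half
lo=3, hi=4, mid=3, arr[mid]=26 -> 26 > 25, search left half
lo=3 > hi=2, target 25 not found

Binary search determines that 25 is not in the array after 3 comparisons. The search space was exhausted without finding the target.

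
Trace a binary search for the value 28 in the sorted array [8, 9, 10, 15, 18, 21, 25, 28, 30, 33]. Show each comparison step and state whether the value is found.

Binary search for 28 in [8, 9, 10, 15, 18, 21, 25, 28, 30, 33]:

lo=0, hi=9, mid=4, arr[mid]=18 -> 18 < 28, search right half
lo=5, hi=9, mid=7, arr[mid]=28 -> Found target at index 7!

Binary search finds 28 at index 7 after 2 comparisons. The search repeatedly halves the search space by comparing with the middle element.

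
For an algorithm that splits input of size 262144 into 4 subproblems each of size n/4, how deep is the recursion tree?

For divide and conquer with division factor 4:

Problem sizes at each level:
Level 0: 262144
Level 1: 65536
Level 2: 16384
Level 3: 4096
Level 4: 1024
Level 5: 256
Level 6: 64
Level 7: 16
Level 8: 4
Level 9: 1

The root is level 0 and the size-1 base case is level 9 (the tree spans levels 0 through 9, i.e. 10 levels counting the root), so the depth is the number of divisions: log_4(262144) = 9

The recursion tree depth is log_4(262144) = 9. At each level, the problem size is divided by 4, so it takes 9 divisions to reduce to a base case of size 1. The algorithm makes 4 recursive calls at each level.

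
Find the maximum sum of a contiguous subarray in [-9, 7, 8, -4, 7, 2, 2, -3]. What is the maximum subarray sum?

Using Kadane's algorithm on [-9, 7, 8, -4, 7, 2, 2, -3]:

Scanning through the array:
Position 1 (value 7): max_ending_here = 7, max_so_far = 7
Position 2 (value 8): max_ending_here = 15, max_so_far = 15
Position 3 (value -4): max_ending_here = 11, max_so_far = 15
Position 4 (value 7): max_ending_here = 18, max_so_far = 18
Position 5 (value 2): max_ending_here = 20, max_so_far = 20
Position 6 (value 2): max_ending_here = 22, max_so_far = 22
Position 7 (value -3): max_ending_here = 19, max_so_far = 22

Maximum subarray: [7, 8, -4, 7, 2, 2]
Maximum sum: 22

The maximum subarray is [7, 8, -4, 7, 2, 2] with sum 22. This subarray runs from index 1 to index 6.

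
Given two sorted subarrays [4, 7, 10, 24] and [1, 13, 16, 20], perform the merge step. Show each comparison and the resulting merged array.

Merging process:

Compare 4 vs 1: take 1 from right. Merged: [1]
Compare 4 vs 13: take 4 from left. Merged: [1, 4]
Compare 7 vs 13: take 7 from left. Merged: [1, 4, 7]
Compare 10 vs 13: take 10 from left. Merged: [1, 4, 7, 10]
Compare 24 vs 13: take 13 from right. Merged: [1, 4, 7, 10, 13]
Compare 24 vs 16: take 16 from right. Merged: [1, 4, 7, 10, 13, 16]
Compare 24 vs 20: take 20 from right. Merged: [1, 4, 7, 10, 13, 16, 20]
Append remaining from left: [24]. Merged: [1, 4, 7, 10, 13, 16, 20, 24]

Final merged array: [1, 4, 7, 10, 13, 16, 20, 24]
Total comparisons: 7

The merged array is [1, 4, 7, 10, 13, 16, 20, 24], requiring 7 comparisons. The merge step runs in O(n) time where n is the total number of elements.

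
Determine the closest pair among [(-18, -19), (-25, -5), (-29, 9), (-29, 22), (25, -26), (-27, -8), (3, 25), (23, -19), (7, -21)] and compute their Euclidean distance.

Computing all pairwise distances among 9 points:

d((-18, -19), (-25, -5)) = 15.6525
d((-18, -19), (-29, 9)) = 30.0832
d((-18, -19), (-29, 22)) = 42.45
d((-18, -19), (25, -26)) = 43.566
d((-18, -19), (-27, -8)) = 14.2127
d((-18, -19), (3, 25)) = 48.7545
d((-18, -19), (23, -19)) = 41.0
d((-18, -19), (7, -21)) = 25.0799
d((-25, -5), (-29, 9)) = 14.5602
d((-25, -5), (-29, 22)) = 27.2947
d((-25, -5), (25, -26)) = 54.231
d((-25, -5), (-27, -8)) = 3.6056 <-- minimum
d((-25, -5), (3, 25)) = 41.0366
d((-25, -5), (23, -19)) = 50.0
d((-25, -5), (7, -21)) = 35.7771
d((-29, 9), (-29, 22)) = 13.0
d((-29, 9), (25, -26)) = 64.3506
d((-29, 9), (-27, -8)) = 17.1172
d((-29, 9), (3, 25)) = 35.7771
d((-29, 9), (23, -19)) = 59.0593
d((-29, 9), (7, -21)) = 46.8615
d((-29, 22), (25, -26)) = 72.2496
d((-29, 22), (-27, -8)) = 30.0666
d((-29, 22), (3, 25)) = 32.1403
d((-29, 22), (23, -19)) = 66.2193
d((-29, 22), (7, -21)) = 56.0803
d((25, -26), (-27, -8)) = 55.0273
d((25, -26), (3, 25)) = 55.5428
d((25, -26), (23, -19)) = 7.2801
d((25, -26), (7, -21)) = 18.6815
d((-27, -8), (3, 25)) = 44.5982
d((-27, -8), (23, -19)) = 51.1957
d((-27, -8), (7, -21)) = 36.4005
d((3, 25), (23, -19)) = 48.3322
d((3, 25), (7, -21)) = 46.1736
d((23, -19), (7, -21)) = 16.1245

Closest pair: (-25, -5) and (-27, -8) with distance 3.6056

The closest pair is (-25, -5) and (-27, -8) with Euclidean distance 3.6056. For 9 points, brute-force pairwise comparison is shown above. For large n, the divide-and-conquer algorithm (sort by x, recurse on halves, check the dividing strip) achieves O(n log n).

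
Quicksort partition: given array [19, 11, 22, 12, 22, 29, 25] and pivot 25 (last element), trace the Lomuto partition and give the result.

Lomuto partition with pivot = 25:

Initial array: [19, 11, 22, 12, 22, 29, 25]

arr[0]=19 <= 25: swap with position 0, array becomes [19, 11, 22, 12, 22, 29, 25]
arr[1]=11 <= 25: swap with position 1, array becomes [19, 11, 22, 12, 22, 29, 25]
arr[2]=22 <= 25: swap with position 2, array becomes [19, 11, 22, 12, 22, 29, 25]
arr[3]=12 <= 25: swap with position 3, array becomes [19, 11, 22, 12, 22, 29, 25]
arr[4]=22 <= 25: swap with position 4, array becomes [19, 11, 22, 12, 22, 29, 25]
arr[5]=29 > 25: no swap

Place pivot at position 5: [19, 11, 22, 12, 22, 25, 29]
Pivot position: 5

After partitioning with pivot 25, the array becomes [19, 11, 22, 12, 22, 25, 29]. The pivot is placed at index 5. All elements to the left of the pivot are <= 25, and all elements to the right are > 25.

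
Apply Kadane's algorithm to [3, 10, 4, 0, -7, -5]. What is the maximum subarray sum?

Using Kadane's algorithm on [3, 10, 4, 0, -7, -5]:

Scanning through the array:
Position 1 (value 10): max_ending_here = 13, max_so_far = 13
Position 2 (value 4): max_ending_here = 17, max_so_far = 17
Position 3 (value 0): max_ending_here = 17, max_so_far = 17
Position 4 (value -7): max_ending_here = 10, max_so_far = 17
Position 5 (value -5): max_ending_here = 5, max_so_far = 17

Maximum subarray: [3, 10, 4]
Maximum sum: 17

The maximum subarray is [3, 10, 4] with sum 17. This subarray runs from index 0 to index 2.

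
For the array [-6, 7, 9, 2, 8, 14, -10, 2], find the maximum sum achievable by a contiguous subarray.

Using Kadane's algorithm on [-6, 7, 9, 2, 8, 14, -10, 2]:

Scanning through the array:
Position 1 (value 7): max_ending_here = 7, max_so_far = 7
Position 2 (value 9): max_ending_here = 16, max_so_far = 16
Position 3 (value 2): max_ending_here = 18, max_so_far = 18
Position 4 (value 8): max_ending_here = 26, max_so_far = 26
Position 5 (value 14): max_ending_here = 40, max_so_far = 40
Position 6 (value -10): max_ending_here = 30, max_so_far = 40
Position 7 (value 2): max_ending_here = 32, max_so_far = 40

Maximum subarray: [7, 9, 2, 8, 14]
Maximum sum: 40

The maximum subarray is [7, 9, 2, 8, 14] with sum 40. This subarray runs from index 1 to index 5.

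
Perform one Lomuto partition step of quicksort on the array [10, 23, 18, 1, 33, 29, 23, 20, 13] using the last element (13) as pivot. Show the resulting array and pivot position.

Lomuto partition with pivot = 13:

Initial array: [10, 23, 18, 1, 33, 29, 23, 20, 13]

arr[0]=10 <= 13: swap with position 0, array becomes [10, 23, 18, 1, 33, 29, 23, 20, 13]
arr[1]=23 > 13: no swap
arr[2]=18 > 13: no swap
arr[3]=1 <= 13: swap with position 1, array becomes [10, 1, 18, 23, 33, 29, 23, 20, 13]
arr[4]=33 > 13: no swap
arr[5]=29 > 13: no swap
arr[6]=23 > 13: no swap
arr[7]=20 > 13: no swap

Place pivot at position 2: [10, 1, 13, 23, 33, 29, 23, 20, 18]
Pivot position: 2

After partitioning with pivot 13, the array becomes [10, 1, 13, 23, 33, 29, 23, 20, 18]. The pivot is placed at index 2. All elements to the left of the pivot are <= 13, and all elements to the right are > 13.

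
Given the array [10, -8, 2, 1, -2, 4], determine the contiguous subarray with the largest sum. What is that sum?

Using Kadane's algorithm on [10, -8, 2, 1, -2, 4]:

Scanning through the array:
Position 1 (value -8): max_ending_here = 2, max_so_far = 10
Position 2 (value 2): max_ending_here = 4, max_so_far = 10
Position 3 (value 1): max_ending_here = 5, max_so_far = 10
Position 4 (value -2): max_ending_here = 3, max_so_far = 10
Position 5 (value 4): max_ending_here = 7, max_so_far = 10

Maximum subarray: [10]
Maximum sum: 10

The maximum subarray is [10] with sum 10. This subarray runs from index 0 to index 0.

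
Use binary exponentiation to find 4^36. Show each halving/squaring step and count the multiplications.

Computing 4^36 by squaring (build up from 4^1; each line after the first costs one multiplication):

4^1 = 4
4^2 = (4^1)^2 = 4^2 = 16
4^4 = (4^2)^2 = 16^2 = 256
4^8 = (4^4)^2 = 256^2 = 65536
4^9 = 4 * 4^8 = 4 * 65536 = 262144
4^18 = (4^9)^2 = 262144^2 = 68719476736
4^36 = (4^18)^2 = 68719476736^2 = 4722366482869645213696

Result: 4722366482869645213696
Multiplications needed: 6 (6 lines after 4^1)

4^36 = 4722366482869645213696. Using exponentiation by squaring, this requires 6 multiplications. The key idea: if the exponent is even, square the half-power; if odd, multiply by the base once.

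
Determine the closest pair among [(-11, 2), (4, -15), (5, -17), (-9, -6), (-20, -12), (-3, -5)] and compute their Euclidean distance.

Computing all pairwise distances among 6 points:

d((-11, 2), (4, -15)) = 22.6716
d((-11, 2), (5, -17)) = 24.8395
d((-11, 2), (-9, -6)) = 8.2462
d((-11, 2), (-20, -12)) = 16.6433
d((-11, 2), (-3, -5)) = 10.6301
d((4, -15), (5, -17)) = 2.2361 <-- minimum
d((4, -15), (-9, -6)) = 15.8114
d((4, -15), (-20, -12)) = 24.1868
d((4, -15), (-3, -5)) = 12.2066
d((5, -17), (-9, -6)) = 17.8045
d((5, -17), (-20, -12)) = 25.4951
d((5, -17), (-3, -5)) = 14.4222
d((-9, -6), (-20, -12)) = 12.53
d((-9, -6), (-3, -5)) = 6.0828
d((-20, -12), (-3, -5)) = 18.3848

Closest pair: (4, -15) and (5, -17) with distance 2.2361

The closest pair is (4, -15) and (5, -17) with Euclidean distance 2.2361. For 6 points, brute-force pairwise comparison is shown above. For large n, the divide-and-conquer algorithm (sort by x, recurse on halves, check the dividing strip) achieves O(n log n).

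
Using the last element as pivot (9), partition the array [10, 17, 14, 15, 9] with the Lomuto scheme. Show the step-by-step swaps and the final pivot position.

Lomuto partition with pivot = 9:

Initial array: [10, 17, 14, 15, 9]

arr[0]=10 > 9: no swap
arr[1]=17 > 9: no swap
arr[2]=14 > 9: no swap
arr[3]=15 > 9: no swap

Place pivot at position 0: [9, 17, 14, 15, 10]
Pivot position: 0

After partitioning with pivot 9, the array becomes [9, 17, 14, 15, 10]. The pivot is placed at index 0. All elements to the left of the pivot are <= 9, and all elements to the right are > 9.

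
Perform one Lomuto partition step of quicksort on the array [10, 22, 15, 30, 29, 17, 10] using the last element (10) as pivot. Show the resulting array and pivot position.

Lomuto partition with pivot = 10:

Initial array: [10, 22, 15, 30, 29, 17, 10]

arr[0]=10 <= 10: swap with position 0, array becomes [10, 22, 15, 30, 29, 17, 10]
arr[1]=22 > 10: no swap
arr[2]=15 > 10: no swap
arr[3]=30 > 10: no swap
arr[4]=29 > 10: no swap
arr[5]=17 > 10: no swap

Place pivot at position 1: [10, 10, 15, 30, 29, 17, 22]
Pivot position: 1

After partitioning with pivot 10, the array becomes [10, 10, 15, 30, 29, 17, 22]. The pivot is placed at index 1. All elements to the left of the pivot are <= 10, and all elements to the right are > 10.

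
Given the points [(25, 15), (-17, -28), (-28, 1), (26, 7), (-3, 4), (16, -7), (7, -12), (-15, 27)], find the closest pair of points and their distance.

Computing all pairwise distances among 8 points:

d((25, 15), (-17, -28)) = 60.1082
d((25, 15), (-28, 1)) = 54.8179
d((25, 15), (26, 7)) = 8.0623 <-- minimum
d((25, 15), (-3, 4)) = 30.0832
d((25, 15), (16, -7)) = 23.7697
d((25, 15), (7, -12)) = 32.45
d((25, 15), (-15, 27)) = 41.7612
d((-17, -28), (-28, 1)) = 31.0161
d((-17, -28), (26, 7)) = 55.4437
d((-17, -28), (-3, 4)) = 34.9285
d((-17, -28), (16, -7)) = 39.1152
d((-17, -28), (7, -12)) = 28.8444
d((-17, -28), (-15, 27)) = 55.0364
d((-28, 1), (26, 7)) = 54.3323
d((-28, 1), (-3, 4)) = 25.1794
d((-28, 1), (16, -7)) = 44.7214
d((-28, 1), (7, -12)) = 37.3363
d((-28, 1), (-15, 27)) = 29.0689
d((26, 7), (-3, 4)) = 29.1548
d((26, 7), (16, -7)) = 17.2047
d((26, 7), (7, -12)) = 26.8701
d((26, 7), (-15, 27)) = 45.618
d((-3, 4), (16, -7)) = 21.9545
d((-3, 4), (7, -12)) = 18.868
d((-3, 4), (-15, 27)) = 25.9422
d((16, -7), (7, -12)) = 10.2956
d((16, -7), (-15, 27)) = 46.0109
d((7, -12), (-15, 27)) = 44.7772

Closest pair: (25, 15) and (26, 7) with distance 8.0623

The closest pair is (25, 15) and (26, 7) with Euclidean distance 8.0623. For 8 points, brute-force pairwise comparison is shown above. For large n, the divide-and-conquer algorithm (sort by x, recurse on halves, check the dividing strip) achieves O(n log n).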